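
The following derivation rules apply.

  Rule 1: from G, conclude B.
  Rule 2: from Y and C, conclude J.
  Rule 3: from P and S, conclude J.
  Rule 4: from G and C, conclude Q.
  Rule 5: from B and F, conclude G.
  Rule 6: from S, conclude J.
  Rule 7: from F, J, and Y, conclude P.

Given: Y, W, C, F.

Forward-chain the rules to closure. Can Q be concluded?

No

Q would need G and C (Rule 4), but G is never established.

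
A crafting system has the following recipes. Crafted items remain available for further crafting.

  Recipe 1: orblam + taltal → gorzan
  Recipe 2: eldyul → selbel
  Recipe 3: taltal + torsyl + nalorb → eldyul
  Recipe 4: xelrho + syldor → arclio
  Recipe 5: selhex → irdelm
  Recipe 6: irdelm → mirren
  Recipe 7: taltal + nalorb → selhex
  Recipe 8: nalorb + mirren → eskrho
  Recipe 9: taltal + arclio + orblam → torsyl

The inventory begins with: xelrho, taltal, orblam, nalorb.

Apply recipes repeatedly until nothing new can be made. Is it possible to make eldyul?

No

eldyul would need taltal, torsyl, and nalorb (Recipe 3), but torsyl is never obtained.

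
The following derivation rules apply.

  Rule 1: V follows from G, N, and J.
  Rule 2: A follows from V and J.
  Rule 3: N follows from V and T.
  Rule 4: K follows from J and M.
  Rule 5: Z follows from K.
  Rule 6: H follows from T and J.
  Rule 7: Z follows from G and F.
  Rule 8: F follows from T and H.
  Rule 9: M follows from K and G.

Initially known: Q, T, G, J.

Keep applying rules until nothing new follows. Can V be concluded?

V would need G, N, and J (Rule 1), but N is never established.

No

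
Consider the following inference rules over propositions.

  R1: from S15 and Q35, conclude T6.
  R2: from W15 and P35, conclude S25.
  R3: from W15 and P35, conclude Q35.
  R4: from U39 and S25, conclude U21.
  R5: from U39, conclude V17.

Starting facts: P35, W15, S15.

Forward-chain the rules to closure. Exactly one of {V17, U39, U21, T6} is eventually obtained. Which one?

T6

From W15 and P35, R3 gives Q35.
From S15 and Q35, R1 gives T6.
V17 would need U39 (R5), but U39 is never established. No rule produces U39, and it is not given. U21 would need U39 and S25 (R4), but U39 is never established.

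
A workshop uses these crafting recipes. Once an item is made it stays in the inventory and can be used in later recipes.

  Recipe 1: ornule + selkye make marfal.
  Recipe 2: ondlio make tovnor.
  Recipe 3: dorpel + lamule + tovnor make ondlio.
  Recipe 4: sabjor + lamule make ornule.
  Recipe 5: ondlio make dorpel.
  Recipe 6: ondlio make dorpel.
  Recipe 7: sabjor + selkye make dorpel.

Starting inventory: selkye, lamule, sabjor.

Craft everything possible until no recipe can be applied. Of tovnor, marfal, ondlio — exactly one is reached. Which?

Using Recipe 4, sabjor and lamule make ornule.
Using Recipe 1, ornule and selkye make marfal.
tovnor would need ondlio (Recipe 2), but ondlio is never obtained. ondlio would need dorpel, lamule, and tovnor (Recipe 3), but tovnor is never obtained.

marfal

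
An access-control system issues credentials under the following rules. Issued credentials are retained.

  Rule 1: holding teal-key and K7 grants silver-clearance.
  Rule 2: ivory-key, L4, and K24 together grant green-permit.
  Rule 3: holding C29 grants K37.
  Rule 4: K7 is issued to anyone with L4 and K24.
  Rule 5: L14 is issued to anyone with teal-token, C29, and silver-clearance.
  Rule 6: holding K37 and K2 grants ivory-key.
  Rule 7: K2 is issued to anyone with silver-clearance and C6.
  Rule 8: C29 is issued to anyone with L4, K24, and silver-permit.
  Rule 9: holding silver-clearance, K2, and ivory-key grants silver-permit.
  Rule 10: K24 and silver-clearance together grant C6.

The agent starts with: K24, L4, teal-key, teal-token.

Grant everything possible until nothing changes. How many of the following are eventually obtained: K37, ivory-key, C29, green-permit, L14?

0

K37 would need C29 (Rule 3), but C29 is never granted.
ivory-key would need K37 and K2 (Rule 6), but K37 is never granted.
C29 would need L4, K24, and silver-permit (Rule 8), but silver-permit is never granted.
green-permit would need ivory-key, L4, and K24 (Rule 2), but ivory-key is never granted.
L14 would need teal-token, C29, and silver-clearance (Rule 5), but C29 is never granted.
None of the 5 are reached.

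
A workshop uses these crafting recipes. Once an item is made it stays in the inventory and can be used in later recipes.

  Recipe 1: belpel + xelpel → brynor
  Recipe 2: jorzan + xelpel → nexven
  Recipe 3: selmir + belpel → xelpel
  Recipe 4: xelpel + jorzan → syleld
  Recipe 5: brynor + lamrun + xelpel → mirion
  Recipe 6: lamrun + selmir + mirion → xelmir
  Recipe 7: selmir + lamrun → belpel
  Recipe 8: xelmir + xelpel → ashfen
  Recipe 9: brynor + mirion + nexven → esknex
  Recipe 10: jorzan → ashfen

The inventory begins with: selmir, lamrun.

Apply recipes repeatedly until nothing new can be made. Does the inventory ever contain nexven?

nexven would need jorzan and xelpel (Recipe 2), but jorzan is never obtained.

No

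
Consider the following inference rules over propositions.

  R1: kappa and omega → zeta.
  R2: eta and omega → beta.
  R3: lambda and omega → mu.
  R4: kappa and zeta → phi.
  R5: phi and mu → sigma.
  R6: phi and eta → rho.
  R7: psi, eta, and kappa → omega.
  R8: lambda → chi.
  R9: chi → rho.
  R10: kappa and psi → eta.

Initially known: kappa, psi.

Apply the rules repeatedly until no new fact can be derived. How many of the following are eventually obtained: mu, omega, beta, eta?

3

kappa and psi hold, so eta follows (R10).
psi, eta, and kappa hold, so omega follows (R7).
eta and omega hold, so beta follows (R2).
mu would need lambda and omega (R3), but lambda is never established.
omega: reached.
beta: reached.
eta: reached.
Reached: omega, beta, and eta — 3 of the 4.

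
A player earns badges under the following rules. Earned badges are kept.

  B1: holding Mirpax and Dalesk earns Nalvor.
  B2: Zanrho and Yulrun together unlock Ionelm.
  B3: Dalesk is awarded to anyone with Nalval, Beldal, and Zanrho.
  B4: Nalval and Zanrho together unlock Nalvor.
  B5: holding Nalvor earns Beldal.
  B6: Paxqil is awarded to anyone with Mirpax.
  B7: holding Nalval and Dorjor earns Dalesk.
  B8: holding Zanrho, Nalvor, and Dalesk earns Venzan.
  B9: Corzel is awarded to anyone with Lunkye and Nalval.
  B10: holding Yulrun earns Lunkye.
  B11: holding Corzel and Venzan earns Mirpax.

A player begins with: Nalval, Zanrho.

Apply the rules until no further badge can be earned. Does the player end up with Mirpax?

No

Mirpax would need Corzel and Venzan (B11), but Corzel is never earned.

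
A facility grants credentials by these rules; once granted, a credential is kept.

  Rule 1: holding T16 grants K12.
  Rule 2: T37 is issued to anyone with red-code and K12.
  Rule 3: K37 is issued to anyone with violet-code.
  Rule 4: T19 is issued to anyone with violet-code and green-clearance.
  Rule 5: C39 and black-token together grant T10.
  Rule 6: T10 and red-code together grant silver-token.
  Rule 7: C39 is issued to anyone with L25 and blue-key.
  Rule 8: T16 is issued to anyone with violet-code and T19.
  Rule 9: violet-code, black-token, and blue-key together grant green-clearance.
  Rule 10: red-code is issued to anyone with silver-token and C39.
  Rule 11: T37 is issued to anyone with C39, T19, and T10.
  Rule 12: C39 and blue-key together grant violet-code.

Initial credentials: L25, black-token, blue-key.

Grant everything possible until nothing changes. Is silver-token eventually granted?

No

silver-token would need T10 and red-code (Rule 6), but red-code is never granted.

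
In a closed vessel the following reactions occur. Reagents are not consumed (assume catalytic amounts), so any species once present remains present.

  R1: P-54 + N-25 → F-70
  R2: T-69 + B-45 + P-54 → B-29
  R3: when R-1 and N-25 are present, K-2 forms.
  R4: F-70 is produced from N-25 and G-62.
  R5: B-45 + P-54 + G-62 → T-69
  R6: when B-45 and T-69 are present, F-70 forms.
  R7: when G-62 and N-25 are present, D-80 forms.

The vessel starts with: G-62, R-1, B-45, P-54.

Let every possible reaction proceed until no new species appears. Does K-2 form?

K-2 would need R-1 and N-25 (R3), but N-25 never forms.

No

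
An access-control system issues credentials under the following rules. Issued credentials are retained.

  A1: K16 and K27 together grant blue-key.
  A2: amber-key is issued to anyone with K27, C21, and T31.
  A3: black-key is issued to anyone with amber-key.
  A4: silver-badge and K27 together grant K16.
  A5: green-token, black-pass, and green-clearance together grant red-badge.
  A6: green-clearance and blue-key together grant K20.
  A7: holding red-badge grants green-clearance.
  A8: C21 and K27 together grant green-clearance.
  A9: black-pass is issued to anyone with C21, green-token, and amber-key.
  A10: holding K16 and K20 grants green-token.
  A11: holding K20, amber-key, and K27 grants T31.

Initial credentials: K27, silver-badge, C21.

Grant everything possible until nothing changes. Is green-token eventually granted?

Holding C21 and K27 grants green-clearance (A8).
Holding silver-badge and K27 grants K16 (A4).
Holding K16 and K27 grants blue-key (A1).
Holding green-clearance and blue-key grants K20 (A6).
Holding K16 and K20 grants green-token (A10).

Yes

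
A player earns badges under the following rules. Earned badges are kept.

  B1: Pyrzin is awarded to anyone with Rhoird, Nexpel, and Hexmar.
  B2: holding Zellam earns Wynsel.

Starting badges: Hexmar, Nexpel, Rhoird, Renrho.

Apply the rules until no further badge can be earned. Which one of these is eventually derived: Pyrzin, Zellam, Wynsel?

With Rhoird, Nexpel, and Hexmar, Pyrzin is earned (B1).
Wynsel would need Zellam (B2), but Zellam is never earned. No rule produces Zellam, and it is not given.

Pyrzin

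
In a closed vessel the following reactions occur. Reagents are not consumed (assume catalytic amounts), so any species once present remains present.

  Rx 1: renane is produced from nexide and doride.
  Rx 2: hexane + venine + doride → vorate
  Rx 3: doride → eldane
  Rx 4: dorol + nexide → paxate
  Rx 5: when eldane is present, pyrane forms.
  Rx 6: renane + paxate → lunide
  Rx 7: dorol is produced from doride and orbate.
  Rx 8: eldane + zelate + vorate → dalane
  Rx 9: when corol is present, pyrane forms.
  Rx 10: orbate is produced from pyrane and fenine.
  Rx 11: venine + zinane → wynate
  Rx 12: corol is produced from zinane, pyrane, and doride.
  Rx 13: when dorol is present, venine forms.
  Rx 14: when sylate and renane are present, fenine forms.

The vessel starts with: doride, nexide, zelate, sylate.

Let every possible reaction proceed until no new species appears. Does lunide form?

Yes

nexide and doride present → renane forms (Rx 1).
doride present → eldane forms (Rx 3).
eldane present → pyrane forms (Rx 5).
sylate and renane present → fenine forms (Rx 14).
pyrane and fenine present → orbate forms (Rx 10).
doride and orbate present → dorol forms (Rx 7).
dorol and nexide present → paxate forms (Rx 4).
renane and paxate present → lunide forms (Rx 6).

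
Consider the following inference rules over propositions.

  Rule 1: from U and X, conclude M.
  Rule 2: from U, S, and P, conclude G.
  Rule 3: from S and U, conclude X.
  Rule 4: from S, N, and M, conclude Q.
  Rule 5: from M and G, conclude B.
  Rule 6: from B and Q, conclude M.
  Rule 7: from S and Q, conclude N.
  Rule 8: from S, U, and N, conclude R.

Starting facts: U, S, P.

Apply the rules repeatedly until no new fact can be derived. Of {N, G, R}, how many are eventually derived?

U, S, and P hold, so G follows (Rule 2).
N would need S and Q (Rule 7), but Q is never established.
G: reached.
R would need S, U, and N (Rule 8), but N is never established.
Reached: G — 1 of the 3.

1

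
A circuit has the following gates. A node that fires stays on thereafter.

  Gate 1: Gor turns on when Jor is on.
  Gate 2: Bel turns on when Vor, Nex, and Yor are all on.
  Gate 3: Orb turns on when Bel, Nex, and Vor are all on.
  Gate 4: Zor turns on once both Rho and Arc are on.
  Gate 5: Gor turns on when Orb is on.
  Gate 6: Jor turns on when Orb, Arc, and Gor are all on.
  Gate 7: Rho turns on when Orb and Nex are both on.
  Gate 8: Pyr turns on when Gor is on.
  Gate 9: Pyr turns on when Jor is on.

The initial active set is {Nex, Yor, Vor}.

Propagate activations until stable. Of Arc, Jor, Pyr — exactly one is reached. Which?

Vor, Nex, and Yor are on, so Bel turns on (Gate 2).
Bel, Nex, and Vor are on, so Orb turns on (Gate 3).
Orb is on, so Gor turns on (Gate 5).
Gate 8: Gor on → Pyr on.
No rule produces Arc, and it is not given. Jor would need Orb, Arc, and Gor (Gate 6), but Arc never turns on.

Pyr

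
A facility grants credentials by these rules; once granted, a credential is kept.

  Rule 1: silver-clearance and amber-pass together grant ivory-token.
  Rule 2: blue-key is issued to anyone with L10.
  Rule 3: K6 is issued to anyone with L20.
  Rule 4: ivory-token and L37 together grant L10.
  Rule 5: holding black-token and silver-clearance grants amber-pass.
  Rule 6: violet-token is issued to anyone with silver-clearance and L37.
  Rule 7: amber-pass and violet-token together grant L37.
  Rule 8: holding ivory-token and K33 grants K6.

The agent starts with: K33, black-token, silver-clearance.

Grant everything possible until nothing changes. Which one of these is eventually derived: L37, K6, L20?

K6

Holding black-token and silver-clearance grants amber-pass (Rule 5).
Holding silver-clearance and amber-pass grants ivory-token (Rule 1).
Holding ivory-token and K33 grants K6 (Rule 8).
L37 would need amber-pass and violet-token (Rule 7), but violet-token is never granted. No rule produces L20, and it is not given.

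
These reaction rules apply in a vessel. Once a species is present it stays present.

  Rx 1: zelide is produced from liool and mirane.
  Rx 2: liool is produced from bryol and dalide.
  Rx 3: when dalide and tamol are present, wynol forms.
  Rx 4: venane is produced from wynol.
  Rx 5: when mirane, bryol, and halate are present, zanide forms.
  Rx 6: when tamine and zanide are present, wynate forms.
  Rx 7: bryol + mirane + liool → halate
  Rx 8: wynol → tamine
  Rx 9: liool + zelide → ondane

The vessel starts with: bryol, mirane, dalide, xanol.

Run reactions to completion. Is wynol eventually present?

No

wynol would need dalide and tamol (Rx 3), but tamol never forms.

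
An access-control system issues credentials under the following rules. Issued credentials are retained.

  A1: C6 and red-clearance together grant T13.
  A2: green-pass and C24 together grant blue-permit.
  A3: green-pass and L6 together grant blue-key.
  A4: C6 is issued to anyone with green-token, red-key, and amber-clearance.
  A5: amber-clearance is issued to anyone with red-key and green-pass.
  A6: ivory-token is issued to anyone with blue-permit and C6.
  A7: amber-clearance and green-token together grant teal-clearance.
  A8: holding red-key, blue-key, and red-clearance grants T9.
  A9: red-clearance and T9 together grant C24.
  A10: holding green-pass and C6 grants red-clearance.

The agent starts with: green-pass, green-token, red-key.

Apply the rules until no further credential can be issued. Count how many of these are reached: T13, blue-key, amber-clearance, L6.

2

Holding red-key and green-pass grants amber-clearance (A5).
Holding green-token, red-key, and amber-clearance grants C6 (A4).
Holding green-pass and C6 grants red-clearance (A10).
Holding C6 and red-clearance grants T13 (A1).
T13: reached.
blue-key would need green-pass and L6 (A3), but L6 is never granted.
amber-clearance: reached.
No rule produces L6, and it is not given.
Reached: T13 and amber-clearance — 2 of the 4.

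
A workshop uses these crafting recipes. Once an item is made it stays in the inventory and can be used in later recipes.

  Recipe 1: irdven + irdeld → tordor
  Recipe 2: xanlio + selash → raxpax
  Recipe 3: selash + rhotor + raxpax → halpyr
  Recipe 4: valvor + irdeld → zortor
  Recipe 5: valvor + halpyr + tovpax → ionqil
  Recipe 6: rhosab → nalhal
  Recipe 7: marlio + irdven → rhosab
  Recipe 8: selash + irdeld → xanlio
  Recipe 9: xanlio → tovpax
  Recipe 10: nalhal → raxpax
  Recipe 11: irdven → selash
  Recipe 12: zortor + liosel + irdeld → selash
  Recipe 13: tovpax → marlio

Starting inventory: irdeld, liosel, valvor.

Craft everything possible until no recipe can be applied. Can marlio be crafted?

Yes

valvor + irdeld → zortor (Recipe 4).
zortor + liosel + irdeld → selash (Recipe 12).
selash + irdeld → xanlio (Recipe 8).
xanlio → tovpax (Recipe 9).
Using Recipe 13, tovpax makes marlio.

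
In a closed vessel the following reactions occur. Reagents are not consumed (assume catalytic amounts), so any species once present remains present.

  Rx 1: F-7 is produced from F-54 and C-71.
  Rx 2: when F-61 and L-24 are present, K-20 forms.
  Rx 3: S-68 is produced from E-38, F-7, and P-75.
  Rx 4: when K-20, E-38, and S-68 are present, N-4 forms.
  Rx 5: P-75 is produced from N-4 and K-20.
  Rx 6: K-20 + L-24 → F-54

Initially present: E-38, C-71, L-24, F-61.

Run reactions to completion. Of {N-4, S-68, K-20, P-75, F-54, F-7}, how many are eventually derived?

3

F-61 and L-24 present → K-20 forms (Rx 2).
K-20 and L-24 present → F-54 forms (Rx 6).
F-54 and C-71 present → F-7 forms (Rx 1).
N-4 would need K-20, E-38, and S-68 (Rx 4), but S-68 never forms.
S-68 would need E-38, F-7, and P-75 (Rx 3), but P-75 never forms.
K-20: reached.
P-75 would need N-4 and K-20 (Rx 5), but N-4 never forms.
F-54: reached.
F-7: reached.
Reached: K-20, F-54, and F-7 — 3 of the 6.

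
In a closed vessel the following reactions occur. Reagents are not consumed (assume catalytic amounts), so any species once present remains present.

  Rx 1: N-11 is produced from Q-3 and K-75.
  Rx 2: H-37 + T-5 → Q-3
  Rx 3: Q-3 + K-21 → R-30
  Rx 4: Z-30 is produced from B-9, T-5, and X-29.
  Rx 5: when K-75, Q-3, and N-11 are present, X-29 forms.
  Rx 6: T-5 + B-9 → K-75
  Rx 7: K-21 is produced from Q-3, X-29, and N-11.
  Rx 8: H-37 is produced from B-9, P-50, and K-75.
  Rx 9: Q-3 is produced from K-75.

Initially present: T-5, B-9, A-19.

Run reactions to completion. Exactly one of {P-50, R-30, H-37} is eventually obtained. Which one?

T-5 and B-9 present → K-75 forms (Rx 6).
K-75 present → Q-3 forms (Rx 9).
Q-3 and K-75 present → N-11 forms (Rx 1).
K-75, Q-3, and N-11 present → X-29 forms (Rx 5).
Q-3, X-29, and N-11 present → K-21 forms (Rx 7).
Q-3 and K-21 present → R-30 forms (Rx 3).
H-37 would need B-9, P-50, and K-75 (Rx 8), but P-50 never forms. No rule produces P-50, and it is not given.

R-30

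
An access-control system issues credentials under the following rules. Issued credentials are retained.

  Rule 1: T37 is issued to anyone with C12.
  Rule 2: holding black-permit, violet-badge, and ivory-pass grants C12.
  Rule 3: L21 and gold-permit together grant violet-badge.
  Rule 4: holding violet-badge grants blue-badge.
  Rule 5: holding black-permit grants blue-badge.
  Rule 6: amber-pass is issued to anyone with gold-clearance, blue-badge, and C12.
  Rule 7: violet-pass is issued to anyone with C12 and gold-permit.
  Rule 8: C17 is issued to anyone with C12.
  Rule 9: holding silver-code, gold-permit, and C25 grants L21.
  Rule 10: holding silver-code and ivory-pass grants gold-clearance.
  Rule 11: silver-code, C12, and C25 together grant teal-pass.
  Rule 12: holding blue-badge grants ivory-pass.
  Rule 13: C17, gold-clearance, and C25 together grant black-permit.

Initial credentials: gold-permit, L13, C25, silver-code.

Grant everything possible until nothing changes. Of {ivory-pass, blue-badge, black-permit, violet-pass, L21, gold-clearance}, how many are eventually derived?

Holding silver-code, gold-permit, and C25 grants L21 (Rule 9).
Holding L21 and gold-permit grants violet-badge (Rule 3).
Holding violet-badge grants blue-badge (Rule 4).
Holding blue-badge grants ivory-pass (Rule 12).
Holding silver-code and ivory-pass grants gold-clearance (Rule 10).
ivory-pass: reached.
blue-badge: reached.
black-permit would need C17, gold-clearance, and C25 (Rule 13), but C17 is never granted.
violet-pass would need C12 and gold-permit (Rule 7), but C12 is never granted.
L21: reached.
gold-clearance: reached.
Reached: ivory-pass, blue-badge, L21, and gold-clearance — 4 of the 6.

4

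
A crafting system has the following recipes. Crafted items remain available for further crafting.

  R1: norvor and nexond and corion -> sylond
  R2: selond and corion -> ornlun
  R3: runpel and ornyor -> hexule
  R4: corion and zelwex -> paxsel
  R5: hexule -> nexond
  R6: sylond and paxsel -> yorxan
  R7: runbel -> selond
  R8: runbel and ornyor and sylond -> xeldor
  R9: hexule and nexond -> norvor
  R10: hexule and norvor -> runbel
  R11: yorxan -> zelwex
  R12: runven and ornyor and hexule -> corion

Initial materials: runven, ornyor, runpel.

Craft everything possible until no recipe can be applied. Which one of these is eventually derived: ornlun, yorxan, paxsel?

ornlun

runpel and ornyor -> hexule (R3).
Using R12, runven, ornyor, and hexule make corion.
hexule -> nexond (R5).
hexule and nexond -> norvor (R9).
Using R10, hexule and norvor make runbel.
runbel -> selond (R7).
Using R2, selond and corion make ornlun.
paxsel would need corion and zelwex (R4), but zelwex is never obtained. yorxan would need sylond and paxsel (R6), but paxsel is never obtained.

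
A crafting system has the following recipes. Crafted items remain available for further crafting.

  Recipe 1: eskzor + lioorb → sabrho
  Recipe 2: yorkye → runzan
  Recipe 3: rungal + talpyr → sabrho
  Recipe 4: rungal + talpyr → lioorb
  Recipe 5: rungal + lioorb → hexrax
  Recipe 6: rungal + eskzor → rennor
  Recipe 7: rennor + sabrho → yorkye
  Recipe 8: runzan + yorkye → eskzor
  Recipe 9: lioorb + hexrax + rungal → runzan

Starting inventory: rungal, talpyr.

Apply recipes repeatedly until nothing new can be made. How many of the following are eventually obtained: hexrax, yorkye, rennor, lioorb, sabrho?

3

Using Recipe 4, rungal and talpyr make lioorb.
rungal + talpyr → sabrho (Recipe 3).
rungal + lioorb → hexrax (Recipe 5).
hexrax: reached.
yorkye would need rennor and sabrho (Recipe 7), but rennor is never obtained.
rennor would need rungal and eskzor (Recipe 6), but eskzor is never obtained.
lioorb: reached.
sabrho: reached.
Reached: hexrax, lioorb, and sabrho — 3 of the 5.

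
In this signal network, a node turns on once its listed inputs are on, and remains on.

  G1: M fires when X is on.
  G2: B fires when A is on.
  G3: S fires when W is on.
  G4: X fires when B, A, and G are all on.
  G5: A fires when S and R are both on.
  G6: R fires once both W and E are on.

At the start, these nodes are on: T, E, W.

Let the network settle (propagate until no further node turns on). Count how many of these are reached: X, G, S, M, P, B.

G6: W and E on → R on.
G3: W on → S on.
G5: S and R on → A on.
G2: A on → B on.
X would need B, A, and G (G4), but G never turns on.
No rule produces G, and it is not given.
S: reached.
M would need X (G1), but X never turns on.
No rule produces P, and it is not given.
B: reached.
Reached: S and B — 2 of the 6.

2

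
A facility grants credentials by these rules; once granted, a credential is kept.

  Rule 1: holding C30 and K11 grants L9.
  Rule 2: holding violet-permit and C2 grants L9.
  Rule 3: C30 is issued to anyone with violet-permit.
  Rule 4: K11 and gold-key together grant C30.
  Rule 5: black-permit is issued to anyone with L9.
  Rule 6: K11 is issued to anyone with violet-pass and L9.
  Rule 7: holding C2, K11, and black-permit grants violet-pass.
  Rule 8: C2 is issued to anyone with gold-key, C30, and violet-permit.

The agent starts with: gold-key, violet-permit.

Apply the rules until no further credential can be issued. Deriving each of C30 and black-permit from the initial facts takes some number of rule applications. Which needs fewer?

C30: Holding violet-permit grants C30 (Rule 3). [1 rule application]
black-permit: Holding violet-permit grants C30 (Rule 3). Holding gold-key, C30, and violet-permit grants C2 (Rule 8). Holding violet-permit and C2 grants L9 (Rule 2). Holding L9 grants black-permit (Rule 5). [4 rule applications]
C30 needs fewer.

C30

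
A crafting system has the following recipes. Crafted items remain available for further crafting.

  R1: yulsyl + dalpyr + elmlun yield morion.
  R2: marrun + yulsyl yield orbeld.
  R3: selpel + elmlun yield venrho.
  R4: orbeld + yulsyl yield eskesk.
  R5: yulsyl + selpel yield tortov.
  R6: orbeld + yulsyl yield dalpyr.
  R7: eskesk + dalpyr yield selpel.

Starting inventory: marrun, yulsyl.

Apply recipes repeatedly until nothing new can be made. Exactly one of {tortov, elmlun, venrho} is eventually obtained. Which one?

tortov

marrun + yulsyl → orbeld (R2).
Using R6, orbeld and yulsyl make dalpyr.
Using R4, orbeld and yulsyl make eskesk.
eskesk + dalpyr → selpel (R7).
Using R5, yulsyl and selpel make tortov.
No rule produces elmlun, and it is not given. venrho would need selpel and elmlun (R3), but elmlun is never obtained.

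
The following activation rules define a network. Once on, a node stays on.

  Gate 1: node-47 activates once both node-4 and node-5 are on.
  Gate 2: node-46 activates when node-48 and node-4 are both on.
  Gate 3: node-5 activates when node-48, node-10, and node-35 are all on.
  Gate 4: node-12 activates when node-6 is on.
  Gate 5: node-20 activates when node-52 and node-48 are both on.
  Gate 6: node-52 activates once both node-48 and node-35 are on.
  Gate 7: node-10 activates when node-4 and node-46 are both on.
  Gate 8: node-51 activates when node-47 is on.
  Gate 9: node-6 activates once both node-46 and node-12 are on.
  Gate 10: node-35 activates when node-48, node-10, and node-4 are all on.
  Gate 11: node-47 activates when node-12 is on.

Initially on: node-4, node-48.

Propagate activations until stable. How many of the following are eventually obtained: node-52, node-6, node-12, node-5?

2

node-48 and node-4 are on, so node-46 activates (Gate 2).
node-4 and node-46 are on, so node-10 activates (Gate 7).
Gate 10: node-48, node-10, and node-4 on → node-35 on.
Gate 3: node-48, node-10, and node-35 on → node-5 on.
Gate 6: node-48 and node-35 on → node-52 on.
node-52: reached.
node-6 would need node-46 and node-12 (Gate 9), but node-12 never turns on.
node-12 would need node-6 (Gate 4), but node-6 never turns on.
node-5: reached.
Reached: node-52 and node-5 — 2 of the 4.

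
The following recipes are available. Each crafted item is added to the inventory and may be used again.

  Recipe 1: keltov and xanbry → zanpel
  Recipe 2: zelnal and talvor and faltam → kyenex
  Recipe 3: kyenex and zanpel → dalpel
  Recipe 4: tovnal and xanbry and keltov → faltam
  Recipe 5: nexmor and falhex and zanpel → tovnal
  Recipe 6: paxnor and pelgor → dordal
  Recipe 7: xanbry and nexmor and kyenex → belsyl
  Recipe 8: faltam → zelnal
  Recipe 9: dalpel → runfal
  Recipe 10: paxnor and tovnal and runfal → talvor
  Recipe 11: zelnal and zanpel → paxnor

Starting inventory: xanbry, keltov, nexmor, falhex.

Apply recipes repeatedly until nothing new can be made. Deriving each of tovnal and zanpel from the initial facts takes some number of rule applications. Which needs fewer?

zanpel: Using Recipe 1, keltov and xanbry make zanpel. [1 rule application]
tovnal: keltov and xanbry → zanpel (Recipe 1). Using Recipe 5, nexmor, falhex, and zanpel make tovnal. [2 rule applications]
zanpel needs fewer.

zanpel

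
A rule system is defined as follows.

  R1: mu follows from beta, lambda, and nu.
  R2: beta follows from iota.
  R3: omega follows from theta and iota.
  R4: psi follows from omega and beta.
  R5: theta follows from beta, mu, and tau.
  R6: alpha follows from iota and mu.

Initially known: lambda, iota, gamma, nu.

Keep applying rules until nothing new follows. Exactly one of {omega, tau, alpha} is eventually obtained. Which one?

iota holds, so beta follows (R2).
From beta, lambda, and nu, R1 gives mu.
From iota and mu, R6 gives alpha.
omega would need theta and iota (R3), but theta is never established. No rule produces tau, and it is not given.

alpha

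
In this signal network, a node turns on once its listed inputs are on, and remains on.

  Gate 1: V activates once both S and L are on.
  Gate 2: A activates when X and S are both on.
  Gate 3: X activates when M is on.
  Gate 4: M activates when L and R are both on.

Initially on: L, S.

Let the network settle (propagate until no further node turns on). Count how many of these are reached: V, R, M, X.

1

Gate 1: S and L on → V on.
V: reached.
No rule produces R, and it is not given.
M would need L and R (Gate 4), but R never turns on.
X would need M (Gate 3), but M never turns on.
Reached: V — 1 of the 4.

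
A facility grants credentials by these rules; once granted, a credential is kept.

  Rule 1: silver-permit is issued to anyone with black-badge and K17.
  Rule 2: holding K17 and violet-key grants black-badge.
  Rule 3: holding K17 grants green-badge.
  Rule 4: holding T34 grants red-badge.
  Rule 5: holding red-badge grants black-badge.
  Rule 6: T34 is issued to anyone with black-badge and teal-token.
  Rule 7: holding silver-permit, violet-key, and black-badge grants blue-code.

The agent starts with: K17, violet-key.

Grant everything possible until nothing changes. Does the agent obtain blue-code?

Holding K17 and violet-key grants black-badge (Rule 2).
Holding black-badge and K17 grants silver-permit (Rule 1).
Holding silver-permit, violet-key, and black-badge grants blue-code (Rule 7).

Yes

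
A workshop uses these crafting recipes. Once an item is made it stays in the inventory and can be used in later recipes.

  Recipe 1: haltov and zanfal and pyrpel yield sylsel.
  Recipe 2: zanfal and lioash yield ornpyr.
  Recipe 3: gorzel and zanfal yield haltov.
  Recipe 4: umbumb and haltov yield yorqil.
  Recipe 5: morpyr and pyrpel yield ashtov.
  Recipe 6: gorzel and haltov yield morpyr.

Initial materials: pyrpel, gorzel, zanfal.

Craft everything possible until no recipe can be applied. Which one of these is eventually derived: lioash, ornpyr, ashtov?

ashtov

gorzel and zanfal → haltov (Recipe 3).
gorzel and haltov → morpyr (Recipe 6).
morpyr and pyrpel → ashtov (Recipe 5).
No rule produces lioash, and it is not given. ornpyr would need zanfal and lioash (Recipe 2), but lioash is never obtained.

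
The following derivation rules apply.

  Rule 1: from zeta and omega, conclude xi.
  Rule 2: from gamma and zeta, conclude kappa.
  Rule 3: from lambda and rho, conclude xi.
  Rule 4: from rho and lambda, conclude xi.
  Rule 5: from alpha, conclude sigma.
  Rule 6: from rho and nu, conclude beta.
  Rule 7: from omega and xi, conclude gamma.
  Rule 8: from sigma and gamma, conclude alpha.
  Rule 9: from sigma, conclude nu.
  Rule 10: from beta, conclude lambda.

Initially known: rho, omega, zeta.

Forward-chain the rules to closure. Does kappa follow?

From zeta and omega, Rule 1 gives xi.
From omega and xi, Rule 7 gives gamma.
From gamma and zeta, Rule 2 gives kappa.

Yes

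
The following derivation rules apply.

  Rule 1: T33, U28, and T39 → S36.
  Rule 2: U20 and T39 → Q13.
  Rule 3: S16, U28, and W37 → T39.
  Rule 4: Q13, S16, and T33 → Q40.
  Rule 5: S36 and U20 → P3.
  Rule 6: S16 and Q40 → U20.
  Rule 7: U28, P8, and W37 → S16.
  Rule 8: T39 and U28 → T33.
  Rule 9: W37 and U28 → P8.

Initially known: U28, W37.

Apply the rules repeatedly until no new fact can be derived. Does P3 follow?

P3 would need S36 and U20 (Rule 5), but U20 is never established.

No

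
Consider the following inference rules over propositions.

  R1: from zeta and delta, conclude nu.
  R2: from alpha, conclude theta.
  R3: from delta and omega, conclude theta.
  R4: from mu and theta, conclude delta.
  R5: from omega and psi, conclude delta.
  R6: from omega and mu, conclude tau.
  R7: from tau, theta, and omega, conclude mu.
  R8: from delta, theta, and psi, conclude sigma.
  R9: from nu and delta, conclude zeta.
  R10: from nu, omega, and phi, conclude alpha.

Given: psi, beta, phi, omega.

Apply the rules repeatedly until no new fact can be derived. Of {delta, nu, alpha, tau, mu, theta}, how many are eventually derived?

2

From omega and psi, R5 gives delta.
delta and omega hold, so theta follows (R3).
delta: reached.
nu would need zeta and delta (R1), but zeta is never established.
alpha would need nu, omega, and phi (R10), but nu is never established.
tau would need omega and mu (R6), but mu is never established.
mu would need tau, theta, and omega (R7), but tau is never established.
theta: reached.
Reached: delta and theta — 2 of the 6.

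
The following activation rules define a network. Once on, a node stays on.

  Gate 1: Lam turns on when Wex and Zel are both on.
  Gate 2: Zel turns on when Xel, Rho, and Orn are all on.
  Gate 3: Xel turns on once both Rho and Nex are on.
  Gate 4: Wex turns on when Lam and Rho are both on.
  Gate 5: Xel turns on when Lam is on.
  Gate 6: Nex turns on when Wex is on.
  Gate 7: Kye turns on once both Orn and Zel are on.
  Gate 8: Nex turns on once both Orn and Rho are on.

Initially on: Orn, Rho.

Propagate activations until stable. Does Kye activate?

Gate 8: Orn and Rho on → Nex on.
Gate 3: Rho and Nex on → Xel on.
Xel, Rho, and Orn are on, so Zel turns on (Gate 2).
Gate 7: Orn and Zel on → Kye on.

Yes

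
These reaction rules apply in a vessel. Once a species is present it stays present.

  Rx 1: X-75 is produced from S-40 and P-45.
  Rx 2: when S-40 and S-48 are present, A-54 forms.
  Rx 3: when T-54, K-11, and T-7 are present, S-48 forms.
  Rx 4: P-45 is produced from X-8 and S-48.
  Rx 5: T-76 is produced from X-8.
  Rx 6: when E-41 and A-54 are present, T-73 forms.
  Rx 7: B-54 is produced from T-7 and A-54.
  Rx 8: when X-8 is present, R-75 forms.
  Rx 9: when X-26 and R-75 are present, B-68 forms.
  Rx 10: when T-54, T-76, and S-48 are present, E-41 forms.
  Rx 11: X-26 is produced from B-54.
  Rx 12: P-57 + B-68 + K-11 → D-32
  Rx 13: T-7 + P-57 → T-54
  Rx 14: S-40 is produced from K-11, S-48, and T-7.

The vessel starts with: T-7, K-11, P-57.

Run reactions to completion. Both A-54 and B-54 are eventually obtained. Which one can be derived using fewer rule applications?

A-54

A-54: T-7 and P-57 present → T-54 forms (Rx 13). T-54, K-11, and T-7 present → S-48 forms (Rx 3). K-11, S-48, and T-7 present → S-40 forms (Rx 14). S-40 and S-48 present → A-54 forms (Rx 2). [4 rule applications]
B-54: T-7 and P-57 present → T-54 forms (Rx 13). T-54, K-11, and T-7 present → S-48 forms (Rx 3). K-11, S-48, and T-7 present → S-40 forms (Rx 14). S-40 and S-48 present → A-54 forms (Rx 2). T-7 and A-54 present → B-54 forms (Rx 7). [5 rule applications]
A-54 needs fewer.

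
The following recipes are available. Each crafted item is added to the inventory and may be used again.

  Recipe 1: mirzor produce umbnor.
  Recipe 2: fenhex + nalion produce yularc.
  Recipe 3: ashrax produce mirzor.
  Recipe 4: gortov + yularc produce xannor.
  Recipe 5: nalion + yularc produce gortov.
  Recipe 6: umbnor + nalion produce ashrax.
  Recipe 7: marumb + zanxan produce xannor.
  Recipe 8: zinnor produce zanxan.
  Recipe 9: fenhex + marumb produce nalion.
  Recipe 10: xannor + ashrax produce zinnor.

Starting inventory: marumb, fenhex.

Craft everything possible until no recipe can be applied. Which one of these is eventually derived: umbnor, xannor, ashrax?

fenhex + marumb → nalion (Recipe 9).
Using Recipe 2, fenhex and nalion make yularc.
nalion + yularc → gortov (Recipe 5).
Using Recipe 4, gortov and yularc make xannor.
umbnor would need mirzor (Recipe 1), but mirzor is never obtained. ashrax would need umbnor and nalion (Recipe 6), but umbnor is never obtained.

xannor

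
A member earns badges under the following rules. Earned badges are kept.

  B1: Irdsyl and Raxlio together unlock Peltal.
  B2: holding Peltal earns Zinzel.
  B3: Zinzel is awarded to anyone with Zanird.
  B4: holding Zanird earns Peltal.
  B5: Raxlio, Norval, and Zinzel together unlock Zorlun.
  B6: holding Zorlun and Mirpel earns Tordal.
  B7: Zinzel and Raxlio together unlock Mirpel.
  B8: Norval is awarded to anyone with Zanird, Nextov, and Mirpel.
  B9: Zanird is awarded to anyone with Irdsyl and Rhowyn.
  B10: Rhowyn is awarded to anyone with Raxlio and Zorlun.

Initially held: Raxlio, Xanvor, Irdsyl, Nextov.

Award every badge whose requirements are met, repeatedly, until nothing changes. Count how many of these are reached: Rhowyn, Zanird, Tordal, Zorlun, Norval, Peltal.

With Irdsyl and Raxlio, Peltal is earned (B1).
Rhowyn would need Raxlio and Zorlun (B10), but Zorlun is never earned.
Zanird would need Irdsyl and Rhowyn (B9), but Rhowyn is never earned.
Tordal would need Zorlun and Mirpel (B6), but Zorlun is never earned.
Zorlun would need Raxlio, Norval, and Zinzel (B5), but Norval is never earned.
Norval would need Zanird, Nextov, and Mirpel (B8), but Zanird is never earned.
Peltal: reached.
Reached: Peltal — 1 of the 6.

1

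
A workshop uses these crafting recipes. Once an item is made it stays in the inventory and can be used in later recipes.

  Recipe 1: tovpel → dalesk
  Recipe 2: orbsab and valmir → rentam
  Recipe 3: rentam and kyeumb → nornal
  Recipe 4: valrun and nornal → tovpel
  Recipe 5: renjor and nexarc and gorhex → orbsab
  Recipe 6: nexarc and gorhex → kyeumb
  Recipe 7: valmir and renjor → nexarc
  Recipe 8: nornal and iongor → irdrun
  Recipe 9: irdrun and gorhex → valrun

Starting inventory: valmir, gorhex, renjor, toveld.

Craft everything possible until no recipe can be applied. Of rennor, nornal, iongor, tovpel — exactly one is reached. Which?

Using Recipe 7, valmir and renjor make nexarc.
Using Recipe 5, renjor, nexarc, and gorhex make orbsab.
nexarc and gorhex → kyeumb (Recipe 6).
Using Recipe 2, orbsab and valmir make rentam.
Using Recipe 3, rentam and kyeumb make nornal.
No rule produces rennor, and it is not given. tovpel would need valrun and nornal (Recipe 4), but valrun is never obtained. No rule produces iongor, and it is not given.

nornal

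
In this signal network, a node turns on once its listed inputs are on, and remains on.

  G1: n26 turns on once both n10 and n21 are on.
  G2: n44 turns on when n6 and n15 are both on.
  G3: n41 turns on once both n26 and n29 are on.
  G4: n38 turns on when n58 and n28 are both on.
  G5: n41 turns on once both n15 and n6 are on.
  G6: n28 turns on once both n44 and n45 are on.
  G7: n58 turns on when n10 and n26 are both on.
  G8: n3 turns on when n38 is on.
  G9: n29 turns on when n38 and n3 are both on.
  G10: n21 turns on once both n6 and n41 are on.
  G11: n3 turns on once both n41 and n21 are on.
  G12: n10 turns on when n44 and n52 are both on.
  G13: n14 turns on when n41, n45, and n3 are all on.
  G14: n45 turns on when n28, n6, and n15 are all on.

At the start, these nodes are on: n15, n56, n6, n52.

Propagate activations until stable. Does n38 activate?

n38 would need n58 and n28 (G4), but n28 never turns on.

No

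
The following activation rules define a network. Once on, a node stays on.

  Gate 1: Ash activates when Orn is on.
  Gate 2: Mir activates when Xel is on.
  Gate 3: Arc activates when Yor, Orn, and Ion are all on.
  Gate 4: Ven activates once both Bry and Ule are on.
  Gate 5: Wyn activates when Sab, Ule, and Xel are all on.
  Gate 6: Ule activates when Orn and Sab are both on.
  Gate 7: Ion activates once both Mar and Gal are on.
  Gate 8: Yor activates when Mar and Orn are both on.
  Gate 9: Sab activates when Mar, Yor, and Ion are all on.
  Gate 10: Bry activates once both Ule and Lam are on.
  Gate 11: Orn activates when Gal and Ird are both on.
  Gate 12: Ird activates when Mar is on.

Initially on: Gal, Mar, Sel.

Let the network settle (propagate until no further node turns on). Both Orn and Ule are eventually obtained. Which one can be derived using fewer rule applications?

Orn

Orn: Gate 12: Mar on → Ird on. Gal and Ird are on, so Orn activates (Gate 11). [2 rule applications]
Ule: Gate 7: Mar and Gal on → Ion on. Mar is on, so Ird activates (Gate 12). Gate 11: Gal and Ird on → Orn on. Mar and Orn are on, so Yor activates (Gate 8). Mar, Yor, and Ion are on, so Sab activates (Gate 9). Gate 6: Orn and Sab on → Ule on. [6 rule applications]
Orn needs fewer.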